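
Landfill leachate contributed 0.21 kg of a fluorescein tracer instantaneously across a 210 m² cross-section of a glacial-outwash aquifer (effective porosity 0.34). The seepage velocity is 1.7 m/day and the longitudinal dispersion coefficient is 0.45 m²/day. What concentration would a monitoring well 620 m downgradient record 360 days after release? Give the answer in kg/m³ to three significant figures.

5.91e-05 kg/m³

For an instantaneous plane source, C(x,t) = M/(n_e·A·√(4πDt)) · exp(−(x−vt)²/(4Dt)), with n_e·A the pore (flow) area.
Plume center vt = 1.7 × 360 = 612 m, so the well at 620 m is 8 m downgradient of the peak.
√(4πDt) = 45.12 m, giving peak height M/(n_e·A·√(4πDt)) = 0.21/(0.34 × 210 × 45.12) = 6.519e-05 kg/m³.
(x−vt)²/(4Dt) = (8)²/(4 × 0.45 × 360) = 0.09877; exp(−0.09877) = 0.9060.
C = 6.519e-05 × 0.9060 = 5.91e-05 kg/m³.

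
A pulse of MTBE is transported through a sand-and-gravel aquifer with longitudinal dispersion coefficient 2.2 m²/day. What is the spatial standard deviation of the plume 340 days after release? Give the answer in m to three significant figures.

Dispersive spreading gives a Gaussian with σ² = 2Dt; advection only shifts the center.
σ = √(2 × 2.2 × 340) = 38.7 m.

38.7 m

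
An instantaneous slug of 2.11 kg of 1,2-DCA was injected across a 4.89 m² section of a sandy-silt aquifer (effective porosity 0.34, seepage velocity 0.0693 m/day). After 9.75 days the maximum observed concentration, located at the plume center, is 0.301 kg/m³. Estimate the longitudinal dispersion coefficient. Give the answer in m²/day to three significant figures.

At the plume center C_max = M/(n_e·A·√(4πDt)), so D = M²/(4πt·(n_e·A·C_max)²).
n_e·A·C_max = 0.34 × 4.89 × 0.301 = 0.5004 kg/m.
D = 2.11²/(4π × 9.75 × 0.5004²) = 0.145 m²/day.

0.145 m²/day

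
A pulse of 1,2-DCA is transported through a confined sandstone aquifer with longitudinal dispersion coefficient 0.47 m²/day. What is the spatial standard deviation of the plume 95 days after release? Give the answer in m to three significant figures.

Dispersive spreading gives a Gaussian with σ² = 2Dt; advection only shifts the center.
σ = √(2 × 0.47 × 95) = 9.45 m.

9.45 m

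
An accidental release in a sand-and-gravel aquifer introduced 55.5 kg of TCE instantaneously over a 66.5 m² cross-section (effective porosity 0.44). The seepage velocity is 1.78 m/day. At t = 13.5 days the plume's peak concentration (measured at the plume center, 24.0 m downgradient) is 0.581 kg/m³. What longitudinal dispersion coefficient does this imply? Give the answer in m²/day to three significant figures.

0.0628 m²/day

At the plume center C_max = M/(n_e·A·√(4πDt)), so D = M²/(4πt·(n_e·A·C_max)²).
n_e·A·C_max = 0.44 × 66.5 × 0.581 = 17.00 kg/m.
D = 55.5²/(4π × 13.5 × 17.00²) = 0.0628 m²/day.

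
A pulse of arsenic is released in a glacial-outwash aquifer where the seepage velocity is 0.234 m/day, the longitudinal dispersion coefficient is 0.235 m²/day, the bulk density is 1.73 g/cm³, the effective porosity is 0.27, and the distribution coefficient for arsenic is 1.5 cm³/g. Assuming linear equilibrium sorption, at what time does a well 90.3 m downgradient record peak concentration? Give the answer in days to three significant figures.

4050 days

Retardation factor R = 1 + ρ_b·K_d/n = 1 + 1.73 × 1.5/0.27 = 10.61.
Sorption retards both mechanisms: v_R = v/R = 0.02205 m/day, D_R = D/R = 0.02215 m²/day.
Peak time from v_R²t² + 2D_R t − x² = 0: t = (√(D_R² + v_R²x²) − D_R)/v_R².
√(D_R² + v_R²x²) = √(0.02215² + 0.02205² × 90.3²) = 1.991; v_R² = 0.0004862.
t = (1.991 − 0.02215)/0.0004862 = 4050 days.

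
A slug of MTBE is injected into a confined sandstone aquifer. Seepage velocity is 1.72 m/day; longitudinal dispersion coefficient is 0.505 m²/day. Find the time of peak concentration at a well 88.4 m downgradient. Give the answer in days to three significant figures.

51.2 days

For the 1D instantaneous-source solution, setting ∂C/∂t = 0 at fixed x gives v²t² + 2Dt − x² = 0, so t = (√(D² + v²x²) − D)/v².
√(D² + v²x²) = √(0.505² + 1.72² × 88.4²) = 152.0; v² = 2.9584.
t = (152.0 − 0.505)/2.9584 = 51.2 days (vs. the pure-advection estimate x/v = 51.4 d).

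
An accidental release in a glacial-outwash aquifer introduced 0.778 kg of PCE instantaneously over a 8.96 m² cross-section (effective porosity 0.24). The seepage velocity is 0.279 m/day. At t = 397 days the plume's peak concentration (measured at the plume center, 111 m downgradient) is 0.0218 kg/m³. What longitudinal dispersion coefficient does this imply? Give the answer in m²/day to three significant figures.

0.0552 m²/day

At the plume center C_max = M/(n_e·A·√(4πDt)), so D = M²/(4πt·(n_e·A·C_max)²).
n_e·A·C_max = 0.24 × 8.96 × 0.0218 = 0.04688 kg/m.
D = 0.778²/(4π × 397 × 0.04688²) = 0.0552 m²/day.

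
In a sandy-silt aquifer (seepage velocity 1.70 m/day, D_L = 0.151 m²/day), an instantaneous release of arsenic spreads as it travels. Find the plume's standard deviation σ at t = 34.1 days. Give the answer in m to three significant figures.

3.21 m

Dispersive spreading gives a Gaussian with σ² = 2Dt; advection only shifts the center.
σ = √(2 × 0.151 × 34.1) = 3.21 m.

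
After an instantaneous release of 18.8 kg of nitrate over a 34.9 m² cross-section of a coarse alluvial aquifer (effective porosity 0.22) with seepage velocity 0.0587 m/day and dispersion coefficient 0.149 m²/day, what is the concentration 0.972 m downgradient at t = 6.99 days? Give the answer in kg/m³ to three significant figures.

0.627 kg/m³

For an instantaneous plane source, C(x,t) = M/(n_e·A·√(4πDt)) · exp(−(x−vt)²/(4Dt)), with n_e·A the pore (flow) area.
Plume center vt = 0.0587 × 6.99 = 0.410313 m, so the well at 0.972 m is 0.561687 m downgradient of the peak.
√(4πDt) = 3.618 m, giving peak height M/(n_e·A·√(4πDt)) = 18.8/(0.22 × 34.9 × 3.618) = 0.6768 kg/m³.
(x−vt)²/(4Dt) = (0.561687)²/(4 × 0.149 × 6.99) = 0.07573; exp(−0.07573) = 0.9271.
C = 0.6768 × 0.9271 = 0.627 kg/m³.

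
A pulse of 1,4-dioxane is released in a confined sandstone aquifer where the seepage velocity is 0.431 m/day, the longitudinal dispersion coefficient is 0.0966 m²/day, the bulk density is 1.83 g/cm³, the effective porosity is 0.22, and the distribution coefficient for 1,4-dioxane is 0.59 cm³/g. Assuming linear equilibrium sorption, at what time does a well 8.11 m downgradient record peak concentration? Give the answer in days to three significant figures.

Retardation factor R = 1 + ρ_b·K_d/n = 1 + 1.83 × 0.59/0.22 = 5.908.
Sorption retards both mechanisms: v_R = v/R = 0.07295 m/day, D_R = D/R = 0.01635 m²/day.
Peak time from v_R²t² + 2D_R t − x² = 0: t = (√(D_R² + v_R²x²) − D_R)/v_R².
√(D_R² + v_R²x²) = √(0.01635² + 0.07295² × 8.11²) = 0.5919; v_R² = 0.005322.
t = (0.5919 − 0.01635)/0.005322 = 108 days.

108 days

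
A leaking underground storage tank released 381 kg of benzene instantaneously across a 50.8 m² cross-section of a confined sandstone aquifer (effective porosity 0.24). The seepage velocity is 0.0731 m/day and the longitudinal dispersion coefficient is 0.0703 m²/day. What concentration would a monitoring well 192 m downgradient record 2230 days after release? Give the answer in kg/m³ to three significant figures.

For an instantaneous plane source, C(x,t) = M/(n_e·A·√(4πDt)) · exp(−(x−vt)²/(4Dt)), with n_e·A the pore (flow) area.
Plume center vt = 0.0731 × 2230 = 163.013 m, so the well at 192 m is 28.987 m downgradient of the peak.
√(4πDt) = 44.38 m, giving peak height M/(n_e·A·√(4πDt)) = 381/(0.24 × 50.8 × 44.38) = 0.7041 kg/m³.
(x−vt)²/(4Dt) = (28.987)²/(4 × 0.0703 × 2230) = 1.340; exp(−1.340) = 0.2618.
C = 0.7041 × 0.2618 = 0.184 kg/m³.

0.184 kg/m³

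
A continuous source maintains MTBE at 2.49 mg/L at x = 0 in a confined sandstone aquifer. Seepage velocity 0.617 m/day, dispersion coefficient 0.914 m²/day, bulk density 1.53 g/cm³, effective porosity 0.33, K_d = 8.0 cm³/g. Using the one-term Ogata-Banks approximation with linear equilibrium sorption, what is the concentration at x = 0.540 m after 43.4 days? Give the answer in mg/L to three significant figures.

1.36 mg/L

Retardation factor R = 1 + ρ_b·K_d/n = 1 + 1.53 × 8.0/0.33 = 38.09.
Sorption retards both mechanisms: v_R = v/R = 0.01620 m/day, D_R = D/R = 0.02400 m²/day.
v_R·t = 0.01620 × 43.4 = 0.70308 m; 2√(D_R t) = 2.041 m; argument = (0.540 − 0.70308)/2.041 = -0.07990.
C = C₀ × ½·erfc(-0.07990) = 2.49 × 0.5450 = 1.36 mg/L.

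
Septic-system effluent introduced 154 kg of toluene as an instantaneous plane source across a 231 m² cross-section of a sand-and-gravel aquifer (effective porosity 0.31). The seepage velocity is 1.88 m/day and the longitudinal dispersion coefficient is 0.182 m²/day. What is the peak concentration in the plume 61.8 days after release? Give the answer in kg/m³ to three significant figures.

0.181 kg/m³

The peak of an instantaneous 1D plume sits at x = vt; there the Gaussian factor is 1 and C_max = M/(n_e·A·√(4πDt)), where n_e·A is the pore area the mass is dissolved in.
√(4πDt) = √(4π × 0.182 × 61.8) = 11.89 m, so C_max = 154/(0.31 × 231 × 11.89) = 0.181 kg/m³.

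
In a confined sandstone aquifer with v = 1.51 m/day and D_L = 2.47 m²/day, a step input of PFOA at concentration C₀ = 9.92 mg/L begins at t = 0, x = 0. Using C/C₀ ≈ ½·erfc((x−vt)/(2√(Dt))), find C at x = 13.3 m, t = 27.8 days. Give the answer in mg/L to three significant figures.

For a continuous step input, C/C₀ ≈ ½·erfc((x−vt)/(2√(Dt))).
vt = 1.51 × 27.8 = 41.978 m and 2√(Dt) = 2√(2.47 × 27.8) = 16.57 m.
Argument (x−vt)/(2√(Dt)) = (13.3 − 41.978)/16.57 = -1.731; ½·erfc(-1.731) = 0.9928.
C = 9.92 × 0.9928 = 9.85 mg/L.

9.85 mg/L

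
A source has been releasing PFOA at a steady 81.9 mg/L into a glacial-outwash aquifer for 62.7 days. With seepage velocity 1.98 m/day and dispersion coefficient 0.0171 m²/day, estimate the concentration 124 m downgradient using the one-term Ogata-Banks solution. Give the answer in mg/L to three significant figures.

44.2 mg/L

For a continuous step input, C/C₀ ≈ ½·erfc((x−vt)/(2√(Dt))).
vt = 1.98 × 62.7 = 124.146 m and 2√(Dt) = 2√(0.0171 × 62.7) = 2.071 m.
Argument (x−vt)/(2√(Dt)) = (124 − 124.146)/2.071 = -0.07050; ½·erfc(-0.07050) = 0.5397.
C = 81.9 × 0.5397 = 44.2 mg/L.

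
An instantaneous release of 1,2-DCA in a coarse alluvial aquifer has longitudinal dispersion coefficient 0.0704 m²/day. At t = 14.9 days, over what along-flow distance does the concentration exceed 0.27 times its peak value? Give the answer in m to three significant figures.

4.69 m

The plume is Gaussian with σ = √(2Dt) = √(2 × 0.0704 × 14.9) = 1.448 m.
C/C_peak = exp(−Δx²/(2σ²)) = 0.27 ⇒ Δx = σ·√(−2 ln 0.27) = 1.448 × 1.618 = 2.343 m.
Width = 2Δx = 4.69 m.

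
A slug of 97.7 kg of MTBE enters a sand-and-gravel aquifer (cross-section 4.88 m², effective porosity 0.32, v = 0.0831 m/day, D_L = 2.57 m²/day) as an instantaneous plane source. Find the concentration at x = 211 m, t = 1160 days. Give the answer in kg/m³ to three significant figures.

For an instantaneous plane source, C(x,t) = M/(n_e·A·√(4πDt)) · exp(−(x−vt)²/(4Dt)), with n_e·A the pore (flow) area.
Plume center vt = 0.0831 × 1160 = 96.396 m, so the well at 211 m is 114.604 m downgradient of the peak.
√(4πDt) = 193.6 m, giving peak height M/(n_e·A·√(4πDt)) = 97.7/(0.32 × 4.88 × 193.6) = 0.3232 kg/m³.
(x−vt)²/(4Dt) = (114.604)²/(4 × 2.57 × 1160) = 1.101; exp(−1.101) = 0.3325.
C = 0.3232 × 0.3325 = 0.107 kg/m³.

0.107 kg/m³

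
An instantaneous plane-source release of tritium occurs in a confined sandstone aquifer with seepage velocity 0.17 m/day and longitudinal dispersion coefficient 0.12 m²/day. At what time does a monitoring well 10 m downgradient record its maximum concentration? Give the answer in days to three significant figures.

For the 1D instantaneous-source solution, setting ∂C/∂t = 0 at fixed x gives v²t² + 2Dt − x² = 0, so t = (√(D² + v²x²) − D)/v².
√(D² + v²x²) = √(0.12² + 0.17² × 10²) = 1.704; v² = 0.0289.
t = (1.704 − 0.12)/0.0289 = 54.8 days (vs. the pure-advection estimate x/v = 58.8 d).

54.8 days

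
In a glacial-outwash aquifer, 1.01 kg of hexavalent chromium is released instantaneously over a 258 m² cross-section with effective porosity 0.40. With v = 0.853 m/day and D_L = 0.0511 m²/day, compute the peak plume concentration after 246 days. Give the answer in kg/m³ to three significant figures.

0.000779 kg/m³

The peak of an instantaneous 1D plume sits at x = vt; there the Gaussian factor is 1 and C_max = M/(n_e·A·√(4πDt)), where n_e·A is the pore area the mass is dissolved in.
√(4πDt) = √(4π × 0.0511 × 246) = 12.57 m, so C_max = 1.01/(0.40 × 258 × 12.57) = 0.000779 kg/m³.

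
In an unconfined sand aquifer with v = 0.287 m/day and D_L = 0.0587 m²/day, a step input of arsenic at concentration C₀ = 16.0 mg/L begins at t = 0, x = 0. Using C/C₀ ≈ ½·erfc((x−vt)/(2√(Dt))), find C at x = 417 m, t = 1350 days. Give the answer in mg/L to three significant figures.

0.151 mg/L

For a continuous step input, C/C₀ ≈ ½·erfc((x−vt)/(2√(Dt))).
vt = 0.287 × 1350 = 387.45 m and 2√(Dt) = 2√(0.0587 × 1350) = 17.80 m.
Argument (x−vt)/(2√(Dt)) = (417 − 387.45)/17.80 = 1.660; ½·erfc(1.660) = 0.009448.
C = 16.0 × 0.009448 = 0.151 mg/L.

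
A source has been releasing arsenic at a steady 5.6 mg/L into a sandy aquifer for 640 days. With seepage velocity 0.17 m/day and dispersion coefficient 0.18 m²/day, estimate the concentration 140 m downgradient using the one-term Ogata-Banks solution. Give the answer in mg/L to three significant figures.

0.112 mg/L

For a continuous step input, C/C₀ ≈ ½·erfc((x−vt)/(2√(Dt))).
vt = 0.17 × 640 = 108.8 m and 2√(Dt) = 2√(0.18 × 640) = 21.47 m.
Argument (x−vt)/(2√(Dt)) = (140 − 108.8)/21.47 = 1.453; ½·erfc(1.453) = 0.01995.
C = 5.6 × 0.01995 = 0.112 mg/L.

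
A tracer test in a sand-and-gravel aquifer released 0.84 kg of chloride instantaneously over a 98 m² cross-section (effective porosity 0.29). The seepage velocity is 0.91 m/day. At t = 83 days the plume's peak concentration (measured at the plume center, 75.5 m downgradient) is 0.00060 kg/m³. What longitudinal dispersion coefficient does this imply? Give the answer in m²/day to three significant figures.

2.33 m²/day

At the plume center C_max = M/(n_e·A·√(4πDt)), so D = M²/(4πt·(n_e·A·C_max)²).
n_e·A·C_max = 0.29 × 98 × 0.00060 = 0.01705 kg/m.
D = 0.84²/(4π × 83 × 0.01705²) = 2.33 m²/day.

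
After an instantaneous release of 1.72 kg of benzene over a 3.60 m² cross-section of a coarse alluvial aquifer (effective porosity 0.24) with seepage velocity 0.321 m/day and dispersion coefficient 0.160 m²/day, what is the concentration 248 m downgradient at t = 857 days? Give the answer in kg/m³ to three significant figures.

For an instantaneous plane source, C(x,t) = M/(n_e·A·√(4πDt)) · exp(−(x−vt)²/(4Dt)), with n_e·A the pore (flow) area.
Plume center vt = 0.321 × 857 = 275.097 m, so the well at 248 m is 27.097 m upgradient of the peak.
√(4πDt) = 41.51 m, giving peak height M/(n_e·A·√(4πDt)) = 1.72/(0.24 × 3.60 × 41.51) = 0.04796 kg/m³.
(x−vt)²/(4Dt) = (-27.097)²/(4 × 0.160 × 857) = 1.339; exp(−1.339) = 0.2621.
C = 0.04796 × 0.2621 = 0.0126 kg/m³.

0.0126 kg/m³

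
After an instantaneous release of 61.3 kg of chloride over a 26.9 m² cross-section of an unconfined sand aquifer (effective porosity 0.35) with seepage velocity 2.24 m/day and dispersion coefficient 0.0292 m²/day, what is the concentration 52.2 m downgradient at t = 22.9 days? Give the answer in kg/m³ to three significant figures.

For an instantaneous plane source, C(x,t) = M/(n_e·A·√(4πDt)) · exp(−(x−vt)²/(4Dt)), with n_e·A the pore (flow) area.
Plume center vt = 2.24 × 22.9 = 51.296 m, so the well at 52.2 m is 0.904 m downgradient of the peak.
√(4πDt) = 2.899 m, giving peak height M/(n_e·A·√(4πDt)) = 61.3/(0.35 × 26.9 × 2.899) = 2.246 kg/m³.
(x−vt)²/(4Dt) = (0.904)²/(4 × 0.0292 × 22.9) = 0.3055; exp(−0.3055) = 0.7368.
C = 2.246 × 0.7368 = 1.65 kg/m³.

1.65 kg/m³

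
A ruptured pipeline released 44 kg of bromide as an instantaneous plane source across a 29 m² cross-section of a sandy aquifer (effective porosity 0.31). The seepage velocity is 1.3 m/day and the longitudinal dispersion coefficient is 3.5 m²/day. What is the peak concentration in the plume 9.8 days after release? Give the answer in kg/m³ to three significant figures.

0.236 kg/m³

The peak of an instantaneous 1D plume sits at x = vt; there the Gaussian factor is 1 and C_max = M/(n_e·A·√(4πDt)), where n_e·A is the pore area the mass is dissolved in.
√(4πDt) = √(4π × 3.5 × 9.8) = 20.76 m, so C_max = 44/(0.31 × 29 × 20.76) = 0.236 kg/m³.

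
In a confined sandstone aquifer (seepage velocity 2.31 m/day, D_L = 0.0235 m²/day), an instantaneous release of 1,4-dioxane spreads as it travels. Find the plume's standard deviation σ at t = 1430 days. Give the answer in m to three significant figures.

Dispersive spreading gives a Gaussian with σ² = 2Dt; advection only shifts the center.
σ = √(2 × 0.0235 × 1430) = 8.20 m.

8.20 m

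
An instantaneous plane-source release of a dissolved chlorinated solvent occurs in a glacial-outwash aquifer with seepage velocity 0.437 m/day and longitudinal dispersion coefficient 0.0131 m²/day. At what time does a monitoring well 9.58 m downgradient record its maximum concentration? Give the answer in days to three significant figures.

For the 1D instantaneous-source solution, setting ∂C/∂t = 0 at fixed x gives v²t² + 2Dt − x² = 0, so t = (√(D² + v²x²) − D)/v².
√(D² + v²x²) = √(0.0131² + 0.437² × 9.58²) = 4.186; v² = 0.190969.
t = (4.186 − 0.0131)/0.190969 = 21.9 days (vs. the pure-advection estimate x/v = 21.9 d).

21.9 days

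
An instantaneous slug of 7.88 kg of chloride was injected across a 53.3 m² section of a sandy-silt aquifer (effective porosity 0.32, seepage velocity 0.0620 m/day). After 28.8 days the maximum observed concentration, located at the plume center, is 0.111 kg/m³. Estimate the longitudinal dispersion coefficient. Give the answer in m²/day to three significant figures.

0.0479 m²/day

At the plume center C_max = M/(n_e·A·√(4πDt)), so D = M²/(4πt·(n_e·A·C_max)²).
n_e·A·C_max = 0.32 × 53.3 × 0.111 = 1.893 kg/m.
D = 7.88²/(4π × 28.8 × 1.893²) = 0.0479 m²/day.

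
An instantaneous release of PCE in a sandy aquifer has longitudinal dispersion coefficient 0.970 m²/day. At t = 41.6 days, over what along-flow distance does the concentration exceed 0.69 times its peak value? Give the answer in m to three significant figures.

The plume is Gaussian with σ = √(2Dt) = √(2 × 0.970 × 41.6) = 8.984 m.
C/C_peak = exp(−Δx²/(2σ²)) = 0.69 ⇒ Δx = σ·√(−2 ln 0.69) = 8.984 × 0.8615 = 7.740 m.
Width = 2Δx = 15.5 m.

15.5 m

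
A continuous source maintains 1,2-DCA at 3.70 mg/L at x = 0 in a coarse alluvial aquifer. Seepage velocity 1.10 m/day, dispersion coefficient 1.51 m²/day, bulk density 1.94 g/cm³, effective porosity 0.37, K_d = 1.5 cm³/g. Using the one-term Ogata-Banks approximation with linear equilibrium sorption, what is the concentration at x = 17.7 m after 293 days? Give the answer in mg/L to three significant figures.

3.59 mg/L

Retardation factor R = 1 + ρ_b·K_d/n = 1 + 1.94 × 1.5/0.37 = 8.865.
Sorption retards both mechanisms: v_R = v/R = 0.1241 m/day, D_R = D/R = 0.1703 m²/day.
v_R·t = 0.1241 × 293 = 36.3613 m; 2√(D_R t) = 14.13 m; argument = (17.7 − 36.3613)/14.13 = -1.321.
C = C₀ × ½·erfc(-1.321) = 3.70 × 0.9691 = 3.59 mg/L.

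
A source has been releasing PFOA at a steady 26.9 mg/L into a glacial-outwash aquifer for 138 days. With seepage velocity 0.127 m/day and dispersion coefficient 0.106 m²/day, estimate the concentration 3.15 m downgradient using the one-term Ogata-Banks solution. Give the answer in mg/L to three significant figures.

For a continuous step input, C/C₀ ≈ ½·erfc((x−vt)/(2√(Dt))).
vt = 0.127 × 138 = 17.526 m and 2√(Dt) = 2√(0.106 × 138) = 7.649 m.
Argument (x−vt)/(2√(Dt)) = (3.15 − 17.526)/7.649 = -1.879; ½·erfc(-1.879) = 0.9961.
C = 26.9 × 0.9961 = 26.8 mg/L.

26.8 mg/L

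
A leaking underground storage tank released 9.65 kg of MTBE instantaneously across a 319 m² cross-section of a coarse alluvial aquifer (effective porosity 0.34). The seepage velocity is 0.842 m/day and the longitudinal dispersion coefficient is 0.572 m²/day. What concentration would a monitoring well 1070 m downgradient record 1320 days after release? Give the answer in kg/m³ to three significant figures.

For an instantaneous plane source, C(x,t) = M/(n_e·A·√(4πDt)) · exp(−(x−vt)²/(4Dt)), with n_e·A the pore (flow) area.
Plume center vt = 0.842 × 1320 = 1111.44 m, so the well at 1070 m is 41.44 m upgradient of the peak.
√(4πDt) = 97.41 m, giving peak height M/(n_e·A·√(4πDt)) = 9.65/(0.34 × 319 × 97.41) = 0.0009134 kg/m³.
(x−vt)²/(4Dt) = (-41.44)²/(4 × 0.572 × 1320) = 0.5686; exp(−0.5686) = 0.5663.
C = 0.0009134 × 0.5663 = 0.000517 kg/m³.

0.000517 kg/m³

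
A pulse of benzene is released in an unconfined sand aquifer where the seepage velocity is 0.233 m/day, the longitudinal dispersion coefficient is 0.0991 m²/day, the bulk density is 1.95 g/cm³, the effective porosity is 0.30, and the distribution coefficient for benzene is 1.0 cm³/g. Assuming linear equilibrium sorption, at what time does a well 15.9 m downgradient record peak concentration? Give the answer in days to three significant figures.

Retardation factor R = 1 + ρ_b·K_d/n = 1 + 1.95 × 1.0/0.30 = 7.500.
Sorption retards both mechanisms: v_R = v/R = 0.03107 m/day, D_R = D/R = 0.01321 m²/day.
Peak time from v_R²t² + 2D_R t − x² = 0: t = (√(D_R² + v_R²x²) − D_R)/v_R².
√(D_R² + v_R²x²) = √(0.01321² + 0.03107² × 15.9²) = 0.4942; v_R² = 0.0009653.
t = (0.4942 − 0.01321)/0.0009653 = 498 days.

498 days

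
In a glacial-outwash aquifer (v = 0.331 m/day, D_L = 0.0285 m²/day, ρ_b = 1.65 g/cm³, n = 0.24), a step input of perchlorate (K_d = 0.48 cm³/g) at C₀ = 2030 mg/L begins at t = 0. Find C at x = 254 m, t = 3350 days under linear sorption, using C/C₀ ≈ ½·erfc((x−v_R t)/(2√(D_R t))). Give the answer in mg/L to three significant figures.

Retardation factor R = 1 + ρ_b·K_d/n = 1 + 1.65 × 0.48/0.24 = 4.300.
Sorption retards both mechanisms: v_R = v/R = 0.07698 m/day, D_R = D/R = 0.006628 m²/day.
v_R·t = 0.07698 × 3350 = 257.883 m; 2√(D_R t) = 9.424 m; argument = (254 − 257.883)/9.424 = -0.4120.
C = C₀ × ½·erfc(-0.4120) = 2030 × 0.7199 = 1460 mg/L.

1460 mg/L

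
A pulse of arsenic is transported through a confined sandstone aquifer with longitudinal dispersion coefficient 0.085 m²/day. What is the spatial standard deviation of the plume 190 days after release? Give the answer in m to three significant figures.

Dispersive spreading gives a Gaussian with σ² = 2Dt; advection only shifts the center.
σ = √(2 × 0.085 × 190) = 5.68 m.

5.68 m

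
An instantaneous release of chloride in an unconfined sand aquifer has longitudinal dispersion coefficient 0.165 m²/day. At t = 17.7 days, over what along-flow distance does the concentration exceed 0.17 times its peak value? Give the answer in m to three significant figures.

The plume is Gaussian with σ = √(2Dt) = √(2 × 0.165 × 17.7) = 2.417 m.
C/C_peak = exp(−Δx²/(2σ²)) = 0.17 ⇒ Δx = σ·√(−2 ln 0.17) = 2.417 × 1.883 = 4.551 m.
Width = 2Δx = 9.10 m.

9.10 m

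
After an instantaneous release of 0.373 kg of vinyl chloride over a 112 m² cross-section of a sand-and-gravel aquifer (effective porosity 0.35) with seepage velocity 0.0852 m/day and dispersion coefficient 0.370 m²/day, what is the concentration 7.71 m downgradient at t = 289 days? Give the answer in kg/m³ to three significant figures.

For an instantaneous plane source, C(x,t) = M/(n_e·A·√(4πDt)) · exp(−(x−vt)²/(4Dt)), with n_e·A the pore (flow) area.
Plume center vt = 0.0852 × 289 = 24.6228 m, so the well at 7.71 m is 16.9128 m upgradient of the peak.
√(4πDt) = 36.66 m, giving peak height M/(n_e·A·√(4πDt)) = 0.373/(0.35 × 112 × 36.66) = 0.0002596 kg/m³.
(x−vt)²/(4Dt) = (-16.9128)²/(4 × 0.370 × 289) = 0.6688; exp(−0.6688) = 0.5123.
C = 0.0002596 × 0.5123 = 0.000133 kg/m³.

0.000133 kg/m³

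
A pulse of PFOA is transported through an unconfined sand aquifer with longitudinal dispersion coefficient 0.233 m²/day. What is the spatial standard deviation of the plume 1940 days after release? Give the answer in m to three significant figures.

Dispersive spreading gives a Gaussian with σ² = 2Dt; advection only shifts the center.
σ = √(2 × 0.233 × 1940) = 30.1 m.

30.1 m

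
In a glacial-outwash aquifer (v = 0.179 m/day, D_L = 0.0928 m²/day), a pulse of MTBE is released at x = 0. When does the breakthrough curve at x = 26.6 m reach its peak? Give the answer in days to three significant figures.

For the 1D instantaneous-source solution, setting ∂C/∂t = 0 at fixed x gives v²t² + 2Dt − x² = 0, so t = (√(D² + v²x²) − D)/v².
√(D² + v²x²) = √(0.0928² + 0.179² × 26.6²) = 4.762; v² = 0.032041.
t = (4.762 − 0.0928)/0.032041 = 146 days (vs. the pure-advection estimate x/v = 149 d).

146 days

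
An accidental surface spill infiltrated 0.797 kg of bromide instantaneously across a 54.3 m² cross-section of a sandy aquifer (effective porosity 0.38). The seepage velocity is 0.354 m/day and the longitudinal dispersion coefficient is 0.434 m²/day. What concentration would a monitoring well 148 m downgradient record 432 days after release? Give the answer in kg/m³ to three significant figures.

For an instantaneous plane source, C(x,t) = M/(n_e·A·√(4πDt)) · exp(−(x−vt)²/(4Dt)), with n_e·A the pore (flow) area.
Plume center vt = 0.354 × 432 = 152.928 m, so the well at 148 m is 4.928 m upgradient of the peak.
√(4πDt) = 48.54 m, giving peak height M/(n_e·A·√(4πDt)) = 0.797/(0.38 × 54.3 × 48.54) = 0.0007957 kg/m³.
(x−vt)²/(4Dt) = (-4.928)²/(4 × 0.434 × 432) = 0.03238; exp(−0.03238) = 0.9681.
C = 0.0007957 × 0.9681 = 0.000770 kg/m³.

0.000770 kg/m³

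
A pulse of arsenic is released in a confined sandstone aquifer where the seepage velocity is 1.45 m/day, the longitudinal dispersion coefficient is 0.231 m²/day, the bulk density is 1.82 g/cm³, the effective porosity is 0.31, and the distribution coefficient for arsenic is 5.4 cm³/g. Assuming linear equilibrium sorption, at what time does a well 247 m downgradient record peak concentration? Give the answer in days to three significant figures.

5570 days

Retardation factor R = 1 + ρ_b·K_d/n = 1 + 1.82 × 5.4/0.31 = 32.70.
Sorption retards both mechanisms: v_R = v/R = 0.04434 m/day, D_R = D/R = 0.007064 m²/day.
Peak time from v_R²t² + 2D_R t − x² = 0: t = (√(D_R² + v_R²x²) − D_R)/v_R².
√(D_R² + v_R²x²) = √(0.007064² + 0.04434² × 247²) = 10.95; v_R² = 0.001966.
t = (10.95 − 0.007064)/0.001966 = 5570 days.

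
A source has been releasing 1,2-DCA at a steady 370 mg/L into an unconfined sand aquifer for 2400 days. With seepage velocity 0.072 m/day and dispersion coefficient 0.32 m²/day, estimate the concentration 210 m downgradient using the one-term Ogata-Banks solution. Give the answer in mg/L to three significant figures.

63.4 mg/L

For a continuous step input, C/C₀ ≈ ½·erfc((x−vt)/(2√(Dt))).
vt = 0.072 × 2400 = 172.8 m and 2√(Dt) = 2√(0.32 × 2400) = 55.43 m.
Argument (x−vt)/(2√(Dt)) = (210 − 172.8)/55.43 = 0.6711; ½·erfc(0.6711) = 0.1713.
C = 370 × 0.1713 = 63.4 mg/L.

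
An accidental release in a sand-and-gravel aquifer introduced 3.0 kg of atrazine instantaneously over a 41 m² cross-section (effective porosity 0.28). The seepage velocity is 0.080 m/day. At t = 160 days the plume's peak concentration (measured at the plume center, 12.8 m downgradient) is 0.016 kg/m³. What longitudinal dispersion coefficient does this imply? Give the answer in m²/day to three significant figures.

0.133 m²/day

At the plume center C_max = M/(n_e·A·√(4πDt)), so D = M²/(4πt·(n_e·A·C_max)²).
n_e·A·C_max = 0.28 × 41 × 0.016 = 0.1837 kg/m.
D = 3.0²/(4π × 160 × 0.1837²) = 0.133 m²/day.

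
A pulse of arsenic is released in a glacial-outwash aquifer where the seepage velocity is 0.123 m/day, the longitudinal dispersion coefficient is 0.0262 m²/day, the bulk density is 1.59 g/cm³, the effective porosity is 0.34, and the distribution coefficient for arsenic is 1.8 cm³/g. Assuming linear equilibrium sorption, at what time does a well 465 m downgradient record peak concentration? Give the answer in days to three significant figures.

Retardation factor R = 1 + ρ_b·K_d/n = 1 + 1.59 × 1.8/0.34 = 9.418.
Sorption retards both mechanisms: v_R = v/R = 0.01306 m/day, D_R = D/R = 0.002782 m²/day.
Peak time from v_R²t² + 2D_R t − x² = 0: t = (√(D_R² + v_R²x²) − D_R)/v_R².
√(D_R² + v_R²x²) = √(0.002782² + 0.01306² × 465²) = 6.073; v_R² = 0.0001706.
t = (6.073 − 0.002782)/0.0001706 = 35600 days.

35600 days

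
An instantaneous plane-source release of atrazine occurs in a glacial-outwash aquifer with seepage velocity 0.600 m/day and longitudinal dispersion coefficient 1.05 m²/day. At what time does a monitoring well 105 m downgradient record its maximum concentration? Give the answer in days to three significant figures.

172 days

For the 1D instantaneous-source solution, setting ∂C/∂t = 0 at fixed x gives v²t² + 2Dt − x² = 0, so t = (√(D² + v²x²) − D)/v².
√(D² + v²x²) = √(1.05² + 0.600² × 105²) = 63.01; v² = 0.36.
t = (63.01 − 1.05)/0.36 = 172 days (vs. the pure-advection estimate x/v = 175 d).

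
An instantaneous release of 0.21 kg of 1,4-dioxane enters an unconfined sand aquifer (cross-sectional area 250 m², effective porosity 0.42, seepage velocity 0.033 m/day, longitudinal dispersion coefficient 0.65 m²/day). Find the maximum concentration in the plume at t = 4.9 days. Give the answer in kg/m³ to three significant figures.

The peak of an instantaneous 1D plume sits at x = vt; there the Gaussian factor is 1 and C_max = M/(n_e·A·√(4πDt)), where n_e·A is the pore area the mass is dissolved in.
√(4πDt) = √(4π × 0.65 × 4.9) = 6.326 m, so C_max = 0.21/(0.42 × 250 × 6.326) = 0.000316 kg/m³.

0.000316 kg/m³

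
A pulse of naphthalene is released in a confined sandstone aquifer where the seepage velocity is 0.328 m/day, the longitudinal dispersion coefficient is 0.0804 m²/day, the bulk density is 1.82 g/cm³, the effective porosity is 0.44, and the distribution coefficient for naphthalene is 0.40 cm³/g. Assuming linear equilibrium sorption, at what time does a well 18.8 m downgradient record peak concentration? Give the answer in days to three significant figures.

Retardation factor R = 1 + ρ_b·K_d/n = 1 + 1.82 × 0.40/0.44 = 2.655.
Sorption retards both mechanisms: v_R = v/R = 0.1235 m/day, D_R = D/R = 0.03028 m²/day.
Peak time from v_R²t² + 2D_R t − x² = 0: t = (√(D_R² + v_R²x²) − D_R)/v_R².
√(D_R² + v_R²x²) = √(0.03028² + 0.1235² × 18.8²) = 2.322; v_R² = 0.01525.
t = (2.322 − 0.03028)/0.01525 = 150 days.

150 days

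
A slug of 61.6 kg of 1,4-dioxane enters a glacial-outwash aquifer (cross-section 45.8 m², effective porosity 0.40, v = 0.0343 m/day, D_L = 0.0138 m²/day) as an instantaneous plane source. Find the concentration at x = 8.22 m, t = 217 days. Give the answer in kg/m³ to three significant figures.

For an instantaneous plane source, C(x,t) = M/(n_e·A·√(4πDt)) · exp(−(x−vt)²/(4Dt)), with n_e·A the pore (flow) area.
Plume center vt = 0.0343 × 217 = 7.4431 m, so the well at 8.22 m is 0.7769 m downgradient of the peak.
√(4πDt) = 6.134 m, giving peak height M/(n_e·A·√(4πDt)) = 61.6/(0.40 × 45.8 × 6.134) = 0.5482 kg/m³.
(x−vt)²/(4Dt) = (0.7769)²/(4 × 0.0138 × 217) = 0.05039; exp(−0.05039) = 0.9509.
C = 0.5482 × 0.9509 = 0.521 kg/m³.

0.521 kg/m³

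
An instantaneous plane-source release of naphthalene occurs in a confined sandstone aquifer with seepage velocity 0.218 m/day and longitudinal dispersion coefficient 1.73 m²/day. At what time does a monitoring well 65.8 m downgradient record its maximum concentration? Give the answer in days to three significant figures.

For the 1D instantaneous-source solution, setting ∂C/∂t = 0 at fixed x gives v²t² + 2Dt − x² = 0, so t = (√(D² + v²x²) − D)/v².
√(D² + v²x²) = √(1.73² + 0.218² × 65.8²) = 14.45; v² = 0.047524.
t = (14.45 − 1.73)/0.047524 = 268 days (vs. the pure-advection estimate x/v = 302 d).

268 days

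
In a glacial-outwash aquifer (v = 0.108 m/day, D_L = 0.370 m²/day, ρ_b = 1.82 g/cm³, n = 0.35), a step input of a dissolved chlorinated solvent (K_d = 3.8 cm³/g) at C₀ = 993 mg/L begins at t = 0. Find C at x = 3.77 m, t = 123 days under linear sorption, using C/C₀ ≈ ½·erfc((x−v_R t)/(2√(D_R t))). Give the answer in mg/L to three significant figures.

Retardation factor R = 1 + ρ_b·K_d/n = 1 + 1.82 × 3.8/0.35 = 20.76.
Sorption retards both mechanisms: v_R = v/R = 0.005202 m/day, D_R = D/R = 0.01782 m²/day.
v_R·t = 0.005202 × 123 = 0.639846 m; 2√(D_R t) = 2.961 m; argument = (3.77 − 0.639846)/2.961 = 1.057.
C = C₀ × ½·erfc(1.057) = 993 × 0.06748 = 67.0 mg/L.

67.0 mg/L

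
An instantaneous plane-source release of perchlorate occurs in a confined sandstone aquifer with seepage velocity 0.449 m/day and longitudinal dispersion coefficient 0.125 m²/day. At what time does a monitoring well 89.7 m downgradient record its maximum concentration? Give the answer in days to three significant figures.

199 days

For the 1D instantaneous-source solution, setting ∂C/∂t = 0 at fixed x gives v²t² + 2Dt − x² = 0, so t = (√(D² + v²x²) − D)/v².
√(D² + v²x²) = √(0.125² + 0.449² × 89.7²) = 40.28; v² = 0.201601.
t = (40.28 − 0.125)/0.201601 = 199 days (vs. the pure-advection estimate x/v = 200 d).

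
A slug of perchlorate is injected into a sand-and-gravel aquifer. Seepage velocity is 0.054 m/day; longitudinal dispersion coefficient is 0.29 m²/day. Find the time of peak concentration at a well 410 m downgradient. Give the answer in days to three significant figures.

For the 1D instantaneous-source solution, setting ∂C/∂t = 0 at fixed x gives v²t² + 2Dt − x² = 0, so t = (√(D² + v²x²) − D)/v².
√(D² + v²x²) = √(0.29² + 0.054² × 410²) = 22.14; v² = 0.002916.
t = (22.14 − 0.29)/0.002916 = 7490 days (vs. the pure-advection estimate x/v = 7590 d).

7490 days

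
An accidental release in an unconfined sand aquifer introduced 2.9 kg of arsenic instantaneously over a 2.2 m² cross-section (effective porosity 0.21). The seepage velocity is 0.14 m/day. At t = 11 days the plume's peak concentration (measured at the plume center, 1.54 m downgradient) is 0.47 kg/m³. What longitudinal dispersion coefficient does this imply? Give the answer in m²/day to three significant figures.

At the plume center C_max = M/(n_e·A·√(4πDt)), so D = M²/(4πt·(n_e·A·C_max)²).
n_e·A·C_max = 0.21 × 2.2 × 0.47 = 0.2171 kg/m.
D = 2.9²/(4π × 11 × 0.2171²) = 1.29 m²/day.

1.29 m²/day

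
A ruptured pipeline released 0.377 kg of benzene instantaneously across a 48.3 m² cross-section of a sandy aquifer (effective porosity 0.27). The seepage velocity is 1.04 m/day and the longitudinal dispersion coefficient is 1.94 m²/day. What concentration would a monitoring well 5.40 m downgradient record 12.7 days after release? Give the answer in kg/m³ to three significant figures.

0.000885 kg/m³

For an instantaneous plane source, C(x,t) = M/(n_e·A·√(4πDt)) · exp(−(x−vt)²/(4Dt)), with n_e·A the pore (flow) area.
Plume center vt = 1.04 × 12.7 = 13.208 m, so the well at 5.40 m is 7.808 m upgradient of the peak.
√(4πDt) = 17.60 m, giving peak height M/(n_e·A·√(4πDt)) = 0.377/(0.27 × 48.3 × 17.60) = 0.001643 kg/m³.
(x−vt)²/(4Dt) = (-7.808)²/(4 × 1.94 × 12.7) = 0.6186; exp(−0.6186) = 0.5387.
C = 0.001643 × 0.5387 = 0.000885 kg/m³.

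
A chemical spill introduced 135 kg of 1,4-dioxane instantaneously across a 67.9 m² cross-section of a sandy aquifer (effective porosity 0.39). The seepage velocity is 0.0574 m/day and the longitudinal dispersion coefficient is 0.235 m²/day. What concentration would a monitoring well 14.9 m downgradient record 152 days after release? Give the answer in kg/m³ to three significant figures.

For an instantaneous plane source, C(x,t) = M/(n_e·A·√(4πDt)) · exp(−(x−vt)²/(4Dt)), with n_e·A the pore (flow) area.
Plume center vt = 0.0574 × 152 = 8.7248 m, so the well at 14.9 m is 6.1752 m downgradient of the peak.
√(4πDt) = 21.19 m, giving peak height M/(n_e·A·√(4πDt)) = 135/(0.39 × 67.9 × 21.19) = 0.2406 kg/m³.
(x−vt)²/(4Dt) = (6.1752)²/(4 × 0.235 × 152) = 0.2669; exp(−0.2669) = 0.7657.
C = 0.2406 × 0.7657 = 0.184 kg/m³.

0.184 kg/m³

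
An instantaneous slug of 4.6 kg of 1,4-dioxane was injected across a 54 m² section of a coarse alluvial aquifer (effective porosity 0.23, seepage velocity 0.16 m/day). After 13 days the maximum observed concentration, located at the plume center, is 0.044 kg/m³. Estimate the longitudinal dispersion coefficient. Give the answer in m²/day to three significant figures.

At the plume center C_max = M/(n_e·A·√(4πDt)), so D = M²/(4πt·(n_e·A·C_max)²).
n_e·A·C_max = 0.23 × 54 × 0.044 = 0.5465 kg/m.
D = 4.6²/(4π × 13 × 0.5465²) = 0.434 m²/day.

0.434 m²/day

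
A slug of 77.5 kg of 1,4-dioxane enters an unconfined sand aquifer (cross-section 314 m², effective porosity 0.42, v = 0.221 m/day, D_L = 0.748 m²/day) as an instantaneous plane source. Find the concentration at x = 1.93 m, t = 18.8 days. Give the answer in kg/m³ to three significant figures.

0.0405 kg/m³

For an instantaneous plane source, C(x,t) = M/(n_e·A·√(4πDt)) · exp(−(x−vt)²/(4Dt)), with n_e·A the pore (flow) area.
Plume center vt = 0.221 × 18.8 = 4.1548 m, so the well at 1.93 m is 2.2248 m upgradient of the peak.
√(4πDt) = 13.29 m, giving peak height M/(n_e·A·√(4πDt)) = 77.5/(0.42 × 314 × 13.29) = 0.04422 kg/m³.
(x−vt)²/(4Dt) = (-2.2248)²/(4 × 0.748 × 18.8) = 0.08800; exp(−0.08800) = 0.9158.
C = 0.04422 × 0.9158 = 0.0405 kg/m³.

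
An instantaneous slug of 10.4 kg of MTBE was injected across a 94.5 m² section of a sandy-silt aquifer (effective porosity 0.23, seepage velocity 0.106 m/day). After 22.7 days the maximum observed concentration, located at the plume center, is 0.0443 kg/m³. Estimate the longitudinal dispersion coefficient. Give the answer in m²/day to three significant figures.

0.409 m²/day

At the plume center C_max = M/(n_e·A·√(4πDt)), so D = M²/(4πt·(n_e·A·C_max)²).
n_e·A·C_max = 0.23 × 94.5 × 0.0443 = 0.9629 kg/m.
D = 10.4²/(4π × 22.7 × 0.9629²) = 0.409 m²/day.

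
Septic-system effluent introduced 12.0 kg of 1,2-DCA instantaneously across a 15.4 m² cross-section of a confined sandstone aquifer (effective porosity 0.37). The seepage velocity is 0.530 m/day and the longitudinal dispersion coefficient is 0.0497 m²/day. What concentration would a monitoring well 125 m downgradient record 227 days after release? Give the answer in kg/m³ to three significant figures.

For an instantaneous plane source, C(x,t) = M/(n_e·A·√(4πDt)) · exp(−(x−vt)²/(4Dt)), with n_e·A the pore (flow) area.
Plume center vt = 0.530 × 227 = 120.31 m, so the well at 125 m is 4.69 m downgradient of the peak.
√(4πDt) = 11.91 m, giving peak height M/(n_e·A·√(4πDt)) = 12.0/(0.37 × 15.4 × 11.91) = 0.1768 kg/m³.
(x−vt)²/(4Dt) = (4.69)²/(4 × 0.0497 × 227) = 0.4874; exp(−0.4874) = 0.6142.
C = 0.1768 × 0.6142 = 0.109 kg/m³.

0.109 kg/m³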